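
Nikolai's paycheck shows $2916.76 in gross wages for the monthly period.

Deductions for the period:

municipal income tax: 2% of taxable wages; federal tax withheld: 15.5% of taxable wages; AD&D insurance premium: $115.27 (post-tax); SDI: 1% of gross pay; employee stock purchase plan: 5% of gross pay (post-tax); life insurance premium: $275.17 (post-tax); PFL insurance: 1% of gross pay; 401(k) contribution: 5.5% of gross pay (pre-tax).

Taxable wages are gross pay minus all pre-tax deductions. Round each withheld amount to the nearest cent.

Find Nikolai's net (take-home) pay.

$1679.36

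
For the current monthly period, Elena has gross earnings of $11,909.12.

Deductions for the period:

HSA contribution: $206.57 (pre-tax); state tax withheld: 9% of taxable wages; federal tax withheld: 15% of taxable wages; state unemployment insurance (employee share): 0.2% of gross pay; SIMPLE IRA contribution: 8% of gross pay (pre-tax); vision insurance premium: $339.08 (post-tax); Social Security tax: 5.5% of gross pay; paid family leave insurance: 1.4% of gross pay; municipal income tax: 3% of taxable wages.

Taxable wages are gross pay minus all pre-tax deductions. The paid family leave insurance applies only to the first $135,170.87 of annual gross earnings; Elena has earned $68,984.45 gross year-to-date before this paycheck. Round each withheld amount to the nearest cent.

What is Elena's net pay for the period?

$6,662.75

HSA contribution: $206.57
SIMPLE IRA contribution: $11,909.12 × 0.08 = $952.73
Pre-tax total = $206.57 + $952.73 = $1,159.30
Taxable wages = $11,909.12 − $1,159.30 = $10,749.82
State tax withheld: $10,749.82 × 0.09 = $967.48
Municipal income tax: $10,749.82 × 0.03 = $322.49
Federal tax withheld: $10,749.82 × 0.15 = $1,612.47
State unemployment insurance (employee share): $11,909.12 × 0.002 = $23.82
Social Security tax: $11,909.12 × 0.055 = $655.00
Paid family leave insurance: cap not yet reached, full $11,909.12 is subject → $11,909.12 × 0.014 = $166.73
Vision insurance premium: $339.08
Total deductions = $206.57 + $952.73 + $967.48 + $322.49 + $1,612.47 + $23.82 + $655.00 + $166.73 + $339.08 = $5,246.37
Net pay = $11,909.12 − $5,246.37 = $6,662.75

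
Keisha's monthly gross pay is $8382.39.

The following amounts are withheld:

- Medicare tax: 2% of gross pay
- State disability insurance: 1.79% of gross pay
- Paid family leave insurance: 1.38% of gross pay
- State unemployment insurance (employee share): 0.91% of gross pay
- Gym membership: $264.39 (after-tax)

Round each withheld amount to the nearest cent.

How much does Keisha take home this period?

$7608.35

State disability insurance: $8382.39 × 0.0179 = $150.04
State unemployment insurance (employee share): $8382.39 × 0.0091 = $76.28
Medicare tax: $8382.39 × 0.02 = $167.65
Paid family leave insurance: $8382.39 × 0.0138 = $115.68
Gym membership: $264.39
Total deductions = $150.04 + $76.28 + $167.65 + $115.68 + $264.39 = $774.04
Net pay = $8382.39 − $774.04 = $7608.35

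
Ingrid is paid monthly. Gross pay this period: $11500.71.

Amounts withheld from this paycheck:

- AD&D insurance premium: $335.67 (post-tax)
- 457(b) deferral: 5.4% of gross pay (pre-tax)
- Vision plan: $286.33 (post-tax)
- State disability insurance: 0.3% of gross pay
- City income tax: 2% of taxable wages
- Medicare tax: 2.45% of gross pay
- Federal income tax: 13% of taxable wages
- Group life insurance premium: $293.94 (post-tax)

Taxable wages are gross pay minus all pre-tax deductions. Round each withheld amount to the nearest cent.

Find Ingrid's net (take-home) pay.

$8015.51

457(b) deferral: $11500.71 × 0.054 = $621.04
Taxable wages = $11500.71 − $621.04 = $10879.67
City income tax: $10879.67 × 0.02 = $217.59
Federal income tax: $10879.67 × 0.13 = $1414.36
Medicare tax: $11500.71 × 0.0245 = $281.77
State disability insurance: $11500.71 × 0.003 = $34.50
AD&D insurance premium: $335.67
Group life insurance premium: $293.94
Vision plan: $286.33
Total deductions = $621.04 + $217.59 + $1414.36 + $281.77 + $34.50 + $335.67 + $293.94 + $286.33 = $3485.20
Net pay = $11500.71 − $3485.20 = $8015.51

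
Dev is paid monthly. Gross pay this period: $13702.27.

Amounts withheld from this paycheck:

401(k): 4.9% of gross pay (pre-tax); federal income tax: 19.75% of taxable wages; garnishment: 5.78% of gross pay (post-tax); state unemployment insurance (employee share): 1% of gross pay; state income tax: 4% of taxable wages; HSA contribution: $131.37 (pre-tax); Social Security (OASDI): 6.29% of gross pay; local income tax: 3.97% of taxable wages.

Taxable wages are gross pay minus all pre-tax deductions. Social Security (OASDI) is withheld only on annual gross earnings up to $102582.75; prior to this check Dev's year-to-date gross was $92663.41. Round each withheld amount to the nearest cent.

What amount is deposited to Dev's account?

$7770.81

401(k): $13702.27 × 0.049 = $671.41
HSA contribution: $131.37
Pre-tax total = $671.41 + $131.37 = $802.78
Taxable wages = $13702.27 − $802.78 = $12899.49
State income tax: $12899.49 × 0.04 = $515.98
Local income tax: $12899.49 × 0.0397 = $512.11
Federal income tax: $12899.49 × 0.1975 = $2547.65
State unemployment insurance (employee share): $13702.27 × 0.01 = $137.02
Social Security (OASDI): only $102582.75 − $92663.41 = $9919.34 of this check is subject → $9919.34 × 0.0629 = $623.93
Garnishment: $13702.27 × 0.0578 = $791.99
Total deductions = $671.41 + $131.37 + $515.98 + $512.11 + $2547.65 + $137.02 + $623.93 + $791.99 = $5931.46
Net pay = $13702.27 − $5931.46 = $7770.81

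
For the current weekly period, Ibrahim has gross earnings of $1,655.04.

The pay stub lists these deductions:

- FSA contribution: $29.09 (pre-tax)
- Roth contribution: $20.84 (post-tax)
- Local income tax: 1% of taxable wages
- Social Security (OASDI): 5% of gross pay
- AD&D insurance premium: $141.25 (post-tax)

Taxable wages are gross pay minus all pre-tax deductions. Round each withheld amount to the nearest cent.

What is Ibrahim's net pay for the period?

FSA contribution: $29.09
Taxable wages = $1,655.04 − $29.09 = $1,625.95
Local income tax: $1,625.95 × 0.01 = $16.26
Social Security (OASDI): $1,655.04 × 0.05 = $82.75
AD&D insurance premium: $141.25
Roth contribution: $20.84
Total deductions = $29.09 + $16.26 + $82.75 + $141.25 + $20.84 = $290.19
Net pay = $1,655.04 − $290.19 = $1,364.85

$1,364.85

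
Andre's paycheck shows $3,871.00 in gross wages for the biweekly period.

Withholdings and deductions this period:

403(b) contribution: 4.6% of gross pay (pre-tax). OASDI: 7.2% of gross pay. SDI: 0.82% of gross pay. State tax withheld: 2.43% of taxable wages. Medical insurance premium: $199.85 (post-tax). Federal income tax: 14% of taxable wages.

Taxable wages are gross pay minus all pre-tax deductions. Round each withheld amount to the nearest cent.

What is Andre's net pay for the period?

$2,575.88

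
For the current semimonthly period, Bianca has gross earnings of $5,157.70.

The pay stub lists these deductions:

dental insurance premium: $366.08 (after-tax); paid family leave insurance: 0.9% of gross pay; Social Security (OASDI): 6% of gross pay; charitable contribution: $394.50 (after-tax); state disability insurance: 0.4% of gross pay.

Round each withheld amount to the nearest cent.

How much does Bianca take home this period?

$4,020.61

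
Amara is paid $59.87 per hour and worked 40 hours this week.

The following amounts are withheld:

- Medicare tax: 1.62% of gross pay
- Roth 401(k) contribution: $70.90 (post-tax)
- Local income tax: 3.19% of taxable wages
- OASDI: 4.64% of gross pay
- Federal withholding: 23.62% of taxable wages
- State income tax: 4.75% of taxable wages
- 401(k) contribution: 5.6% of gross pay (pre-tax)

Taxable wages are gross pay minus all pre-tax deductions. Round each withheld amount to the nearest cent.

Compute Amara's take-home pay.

Gross pay: 40 × $59.87 = $2394.80
401(k) contribution: $2394.80 × 0.056 = $134.11
Taxable wages = $2394.80 − $134.11 = $2260.69
Local income tax: $2260.69 × 0.0319 = $72.12
State income tax: $2260.69 × 0.0475 = $107.38
Federal withholding: $2260.69 × 0.2362 = $533.97
OASDI: $2394.80 × 0.0464 = $111.12
Medicare tax: $2394.80 × 0.0162 = $38.80
Roth 401(k) contribution: $70.90
Total deductions = $134.11 + $72.12 + $107.38 + $533.97 + $111.12 + $38.80 + $70.90 = $1068.40
Net pay = $2394.80 − $1068.40 = $1326.40

$1326.40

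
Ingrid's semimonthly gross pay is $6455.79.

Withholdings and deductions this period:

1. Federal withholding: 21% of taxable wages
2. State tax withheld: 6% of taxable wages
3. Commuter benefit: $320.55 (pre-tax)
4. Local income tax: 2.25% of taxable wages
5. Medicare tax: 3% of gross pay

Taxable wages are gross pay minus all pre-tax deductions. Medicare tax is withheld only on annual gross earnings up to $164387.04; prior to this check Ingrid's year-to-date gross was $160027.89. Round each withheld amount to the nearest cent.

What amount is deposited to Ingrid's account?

Commuter benefit: $320.55
Taxable wages = $6455.79 − $320.55 = $6135.24
State tax withheld: $6135.24 × 0.06 = $368.11
Local income tax: $6135.24 × 0.0225 = $138.04
Federal withholding: $6135.24 × 0.21 = $1288.40
Medicare tax: only $164387.04 − $160027.89 = $4359.15 of this check is subject → $4359.15 × 0.03 = $130.77
Total deductions = $320.55 + $368.11 + $138.04 + $1288.40 + $130.77 = $2245.87
Net pay = $6455.79 − $2245.87 = $4209.92

$4209.92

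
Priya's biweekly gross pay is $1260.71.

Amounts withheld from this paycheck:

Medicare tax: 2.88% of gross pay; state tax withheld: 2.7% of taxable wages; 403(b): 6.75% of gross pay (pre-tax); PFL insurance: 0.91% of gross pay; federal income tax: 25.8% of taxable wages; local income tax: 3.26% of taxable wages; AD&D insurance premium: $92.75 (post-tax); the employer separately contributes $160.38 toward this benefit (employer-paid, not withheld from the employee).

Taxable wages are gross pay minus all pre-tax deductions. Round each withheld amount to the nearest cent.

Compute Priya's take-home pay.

$661.71

403(b): $1260.71 × 0.0675 = $85.10
Taxable wages = $1260.71 − $85.10 = $1175.61
Local income tax: $1175.61 × 0.0326 = $38.32
Federal income tax: $1175.61 × 0.258 = $303.31
State tax withheld: $1175.61 × 0.027 = $31.74
Medicare tax: $1260.71 × 0.0288 = $36.31
PFL insurance: $1260.71 × 0.0091 = $11.47
AD&D insurance premium: $92.75
(Employer's $160.38 toward AD&D insurance premium is not withheld from the employee.)
Total deductions = $85.10 + $38.32 + $303.31 + $31.74 + $36.31 + $11.47 + $92.75 = $599.00
Net pay = $1260.71 − $599.00 = $661.71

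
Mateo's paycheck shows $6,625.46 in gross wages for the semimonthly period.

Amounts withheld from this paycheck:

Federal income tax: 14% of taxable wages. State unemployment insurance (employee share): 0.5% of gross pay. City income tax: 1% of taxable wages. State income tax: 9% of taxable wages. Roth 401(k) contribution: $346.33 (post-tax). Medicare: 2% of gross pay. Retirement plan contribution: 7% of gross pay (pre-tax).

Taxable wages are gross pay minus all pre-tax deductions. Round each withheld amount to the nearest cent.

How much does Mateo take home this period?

Retirement plan contribution: $6,625.46 × 0.07 = $463.78
Taxable wages = $6,625.46 − $463.78 = $6,161.68
City income tax: $6,161.68 × 0.01 = $61.62
State income tax: $6,161.68 × 0.09 = $554.55
Federal income tax: $6,161.68 × 0.14 = $862.64
State unemployment insurance (employee share): $6,625.46 × 0.005 = $33.13
Medicare: $6,625.46 × 0.02 = $132.51
Roth 401(k) contribution: $346.33
Total deductions = $463.78 + $61.62 + $554.55 + $862.64 + $33.13 + $132.51 + $346.33 = $2,454.56
Net pay = $6,625.46 − $2,454.56 = $4,170.90

$4,170.90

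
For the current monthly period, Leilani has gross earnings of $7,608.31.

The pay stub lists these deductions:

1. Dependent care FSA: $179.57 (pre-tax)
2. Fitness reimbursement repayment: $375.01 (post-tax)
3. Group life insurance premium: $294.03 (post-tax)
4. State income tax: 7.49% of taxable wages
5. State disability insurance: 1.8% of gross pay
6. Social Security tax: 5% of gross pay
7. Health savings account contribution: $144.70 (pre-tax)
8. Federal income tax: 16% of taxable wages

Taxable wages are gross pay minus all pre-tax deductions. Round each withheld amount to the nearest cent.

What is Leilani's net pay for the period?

Health savings account contribution: $144.70
Dependent care FSA: $179.57
Pre-tax total = $144.70 + $179.57 = $324.27
Taxable wages = $7,608.31 − $324.27 = $7,284.04
Federal income tax: $7,284.04 × 0.16 = $1,165.45
State income tax: $7,284.04 × 0.0749 = $545.57
State disability insurance: $7,608.31 × 0.018 = $136.95
Social Security tax: $7,608.31 × 0.05 = $380.42
Fitness reimbursement repayment: $375.01
Group life insurance premium: $294.03
Total deductions = $144.70 + $179.57 + $1,165.45 + $545.57 + $136.95 + $380.42 + $375.01 + $294.03 = $3,221.70
Net pay = $7,608.31 − $3,221.70 = $4,386.61

$4,386.61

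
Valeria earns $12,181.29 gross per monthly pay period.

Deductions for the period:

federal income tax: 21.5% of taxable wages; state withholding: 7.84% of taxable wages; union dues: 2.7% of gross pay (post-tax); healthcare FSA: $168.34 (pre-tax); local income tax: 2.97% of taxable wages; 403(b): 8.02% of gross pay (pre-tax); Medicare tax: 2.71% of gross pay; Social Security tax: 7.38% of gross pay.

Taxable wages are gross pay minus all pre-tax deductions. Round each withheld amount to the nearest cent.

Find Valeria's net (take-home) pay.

$5,912.30

403(b): $12,181.29 × 0.0802 = $976.94
Healthcare FSA: $168.34
Pre-tax total = $976.94 + $168.34 = $1,145.28
Taxable wages = $12,181.29 − $1,145.28 = $11,036.01
Local income tax: $11,036.01 × 0.0297 = $327.77
State withholding: $11,036.01 × 0.0784 = $865.22
Federal income tax: $11,036.01 × 0.215 = $2,372.74
Medicare tax: $12,181.29 × 0.0271 = $330.11
Social Security tax: $12,181.29 × 0.0738 = $898.98
Union dues: $12,181.29 × 0.027 = $328.89
Total deductions = $976.94 + $168.34 + $327.77 + $865.22 + $2,372.74 + $330.11 + $898.98 + $328.89 = $6,268.99
Net pay = $12,181.29 − $6,268.99 = $5,912.30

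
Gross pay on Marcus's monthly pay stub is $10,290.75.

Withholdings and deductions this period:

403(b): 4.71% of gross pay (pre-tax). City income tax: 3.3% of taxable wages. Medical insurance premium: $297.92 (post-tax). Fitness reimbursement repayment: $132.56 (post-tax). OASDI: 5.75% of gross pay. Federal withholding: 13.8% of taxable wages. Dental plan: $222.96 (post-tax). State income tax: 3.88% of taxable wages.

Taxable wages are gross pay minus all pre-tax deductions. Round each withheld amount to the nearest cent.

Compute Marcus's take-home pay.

403(b): $10,290.75 × 0.0471 = $484.69
Taxable wages = $10,290.75 − $484.69 = $9,806.06
City income tax: $9,806.06 × 0.033 = $323.60
Federal withholding: $9,806.06 × 0.138 = $1,353.24
State income tax: $9,806.06 × 0.0388 = $380.48
OASDI: $10,290.75 × 0.0575 = $591.72
Dental plan: $222.96
Medical insurance premium: $297.92
Fitness reimbursement repayment: $132.56
Total deductions = $484.69 + $323.60 + $1,353.24 + $380.48 + $591.72 + $222.96 + $297.92 + $132.56 = $3,787.17
Net pay = $10,290.75 − $3,787.17 = $6,503.58

$6,503.58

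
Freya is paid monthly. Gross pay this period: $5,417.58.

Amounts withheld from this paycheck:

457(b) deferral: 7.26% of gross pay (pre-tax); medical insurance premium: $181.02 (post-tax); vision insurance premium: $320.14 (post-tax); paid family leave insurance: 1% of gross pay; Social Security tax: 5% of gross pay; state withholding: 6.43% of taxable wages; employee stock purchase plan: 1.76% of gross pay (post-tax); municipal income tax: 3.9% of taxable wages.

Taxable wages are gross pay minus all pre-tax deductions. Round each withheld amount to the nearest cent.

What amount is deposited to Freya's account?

$3,583.68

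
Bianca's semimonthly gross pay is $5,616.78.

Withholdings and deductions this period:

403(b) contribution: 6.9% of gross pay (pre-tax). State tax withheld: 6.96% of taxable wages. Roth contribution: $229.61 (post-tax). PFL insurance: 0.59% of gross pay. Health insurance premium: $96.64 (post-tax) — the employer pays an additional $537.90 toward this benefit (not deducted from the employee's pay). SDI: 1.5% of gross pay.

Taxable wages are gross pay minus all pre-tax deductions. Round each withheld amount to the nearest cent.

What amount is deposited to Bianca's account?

403(b) contribution: $5,616.78 × 0.069 = $387.56
Taxable wages = $5,616.78 − $387.56 = $5,229.22
State tax withheld: $5,229.22 × 0.0696 = $363.95
SDI: $5,616.78 × 0.015 = $84.25
PFL insurance: $5,616.78 × 0.0059 = $33.14
Health insurance premium: $96.64
Roth contribution: $229.61
(Employer's $537.90 toward health insurance premium is not withheld from the employee.)
Total deductions = $387.56 + $363.95 + $84.25 + $33.14 + $96.64 + $229.61 = $1,195.15
Net pay = $5,616.78 − $1,195.15 = $4,421.63

$4,421.63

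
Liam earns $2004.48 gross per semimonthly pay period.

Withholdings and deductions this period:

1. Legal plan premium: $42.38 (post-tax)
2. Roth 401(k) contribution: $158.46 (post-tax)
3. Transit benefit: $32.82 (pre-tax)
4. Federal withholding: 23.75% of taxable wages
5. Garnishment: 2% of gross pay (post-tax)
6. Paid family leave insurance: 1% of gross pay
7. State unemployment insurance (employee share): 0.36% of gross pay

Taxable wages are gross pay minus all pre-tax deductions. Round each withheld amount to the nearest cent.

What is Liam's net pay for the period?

Transit benefit: $32.82
Taxable wages = $2004.48 − $32.82 = $1971.66
Federal withholding: $1971.66 × 0.2375 = $468.27
State unemployment insurance (employee share): $2004.48 × 0.0036 = $7.22
Paid family leave insurance: $2004.48 × 0.01 = $20.04
Roth 401(k) contribution: $158.46
Garnishment: $2004.48 × 0.02 = $40.09
Legal plan premium: $42.38
Total deductions = $32.82 + $468.27 + $7.22 + $20.04 + $158.46 + $40.09 + $42.38 = $769.28
Net pay = $2004.48 − $769.28 = $1235.20

$1235.20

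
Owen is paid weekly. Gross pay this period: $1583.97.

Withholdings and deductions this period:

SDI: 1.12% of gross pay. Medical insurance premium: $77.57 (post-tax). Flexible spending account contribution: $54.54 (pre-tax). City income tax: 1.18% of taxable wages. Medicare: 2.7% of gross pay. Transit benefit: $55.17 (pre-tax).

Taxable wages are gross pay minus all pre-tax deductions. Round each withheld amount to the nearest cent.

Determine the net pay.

Flexible spending account contribution: $54.54
Transit benefit: $55.17
Pre-tax total = $54.54 + $55.17 = $109.71
Taxable wages = $1583.97 − $109.71 = $1474.26
City income tax: $1474.26 × 0.0118 = $17.40
Medicare: $1583.97 × 0.027 = $42.77
SDI: $1583.97 × 0.0112 = $17.74
Medical insurance premium: $77.57
Total deductions = $54.54 + $55.17 + $17.40 + $42.77 + $17.74 + $77.57 = $265.19
Net pay = $1583.97 − $265.19 = $1318.78

$1318.78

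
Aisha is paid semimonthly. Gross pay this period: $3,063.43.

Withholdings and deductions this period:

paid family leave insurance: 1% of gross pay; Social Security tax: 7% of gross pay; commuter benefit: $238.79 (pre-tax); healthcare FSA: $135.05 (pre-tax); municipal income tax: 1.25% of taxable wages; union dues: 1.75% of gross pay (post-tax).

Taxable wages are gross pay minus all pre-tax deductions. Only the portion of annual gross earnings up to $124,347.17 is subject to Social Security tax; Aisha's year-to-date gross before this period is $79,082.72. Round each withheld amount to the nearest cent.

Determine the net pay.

$2,357.29

Healthcare FSA: $135.05
Commuter benefit: $238.79
Pre-tax total = $135.05 + $238.79 = $373.84
Taxable wages = $3,063.43 − $373.84 = $2,689.59
Municipal income tax: $2,689.59 × 0.0125 = $33.62
Social Security tax: cap not yet reached, full $3,063.43 is subject → $3,063.43 × 0.07 = $214.44
Paid family leave insurance: $3,063.43 × 0.01 = $30.63
Union dues: $3,063.43 × 0.0175 = $53.61
Total deductions = $135.05 + $238.79 + $33.62 + $214.44 + $30.63 + $53.61 = $706.14
Net pay = $3,063.43 − $706.14 = $2,357.29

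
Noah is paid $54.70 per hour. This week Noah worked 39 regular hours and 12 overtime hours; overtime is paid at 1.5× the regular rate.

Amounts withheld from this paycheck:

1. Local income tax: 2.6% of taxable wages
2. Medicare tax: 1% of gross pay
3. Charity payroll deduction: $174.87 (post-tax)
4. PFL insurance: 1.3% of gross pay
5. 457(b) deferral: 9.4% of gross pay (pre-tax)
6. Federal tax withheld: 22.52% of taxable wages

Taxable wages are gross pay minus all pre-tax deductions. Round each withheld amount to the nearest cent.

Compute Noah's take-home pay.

Regular pay: 39 × $54.70 = $2,133.30
Overtime pay: 12 × $54.70 × 1.5 = $984.60
Gross pay = $2,133.30 + $984.60 = $3,117.90
457(b) deferral: $3,117.90 × 0.094 = $293.08
Taxable wages = $3,117.90 − $293.08 = $2,824.82
Local income tax: $2,824.82 × 0.026 = $73.45
Federal tax withheld: $2,824.82 × 0.2252 = $636.15
Medicare tax: $3,117.90 × 0.01 = $31.18
PFL insurance: $3,117.90 × 0.013 = $40.53
Charity payroll deduction: $174.87
Total deductions = $293.08 + $73.45 + $636.15 + $31.18 + $40.53 + $174.87 = $1,249.26
Net pay = $3,117.90 − $1,249.26 = $1,868.64

$1,868.64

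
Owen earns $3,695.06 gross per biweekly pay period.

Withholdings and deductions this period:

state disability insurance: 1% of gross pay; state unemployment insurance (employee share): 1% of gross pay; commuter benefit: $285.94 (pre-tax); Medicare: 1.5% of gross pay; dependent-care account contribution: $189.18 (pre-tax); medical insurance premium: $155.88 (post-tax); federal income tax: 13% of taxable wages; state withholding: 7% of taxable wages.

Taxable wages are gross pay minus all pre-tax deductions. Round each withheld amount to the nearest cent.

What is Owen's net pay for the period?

Commuter benefit: $285.94
Dependent-care account contribution: $189.18
Pre-tax total = $285.94 + $189.18 = $475.12
Taxable wages = $3,695.06 − $475.12 = $3,219.94
Federal income tax: $3,219.94 × 0.13 = $418.59
State withholding: $3,219.94 × 0.07 = $225.40
State unemployment insurance (employee share): $3,695.06 × 0.01 = $36.95
State disability insurance: $3,695.06 × 0.01 = $36.95
Medicare: $3,695.06 × 0.015 = $55.43
Medical insurance premium: $155.88
Total deductions = $285.94 + $189.18 + $418.59 + $225.40 + $36.95 + $36.95 + $55.43 + $155.88 = $1,404.32
Net pay = $3,695.06 − $1,404.32 = $2,290.74

$2,290.74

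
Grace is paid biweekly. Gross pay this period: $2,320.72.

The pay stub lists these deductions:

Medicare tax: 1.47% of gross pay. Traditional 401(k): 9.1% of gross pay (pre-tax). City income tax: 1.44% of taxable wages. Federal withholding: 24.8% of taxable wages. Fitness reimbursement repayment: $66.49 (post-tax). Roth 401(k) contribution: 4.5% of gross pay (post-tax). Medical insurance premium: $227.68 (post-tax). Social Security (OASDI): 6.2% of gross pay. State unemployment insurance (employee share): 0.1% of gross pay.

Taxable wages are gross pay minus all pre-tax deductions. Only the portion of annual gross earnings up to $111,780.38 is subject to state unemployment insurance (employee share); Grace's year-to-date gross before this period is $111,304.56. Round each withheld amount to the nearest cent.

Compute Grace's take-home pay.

$978.92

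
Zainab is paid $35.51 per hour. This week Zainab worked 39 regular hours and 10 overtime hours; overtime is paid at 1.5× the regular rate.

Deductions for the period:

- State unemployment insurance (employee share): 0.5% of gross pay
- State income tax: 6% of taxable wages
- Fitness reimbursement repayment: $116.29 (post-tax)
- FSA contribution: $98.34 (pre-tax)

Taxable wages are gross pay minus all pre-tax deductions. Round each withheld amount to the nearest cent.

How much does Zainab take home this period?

Regular pay: 39 × $35.51 = $1,384.89
Overtime pay: 10 × $35.51 × 1.5 = $532.65
Gross pay = $1,384.89 + $532.65 = $1,917.54
FSA contribution: $98.34
Taxable wages = $1,917.54 − $98.34 = $1,819.20
State income tax: $1,819.20 × 0.06 = $109.15
State unemployment insurance (employee share): $1,917.54 × 0.005 = $9.59
Fitness reimbursement repayment: $116.29
Total deductions = $98.34 + $109.15 + $9.59 + $116.29 = $333.37
Net pay = $1,917.54 − $333.37 = $1,584.17

$1,584.17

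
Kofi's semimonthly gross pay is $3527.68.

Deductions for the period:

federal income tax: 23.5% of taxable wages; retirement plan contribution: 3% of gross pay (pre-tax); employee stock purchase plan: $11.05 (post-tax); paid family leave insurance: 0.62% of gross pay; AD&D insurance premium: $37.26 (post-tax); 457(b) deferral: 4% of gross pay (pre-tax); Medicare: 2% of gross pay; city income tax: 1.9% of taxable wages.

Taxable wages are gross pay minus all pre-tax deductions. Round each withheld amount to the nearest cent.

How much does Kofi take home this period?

457(b) deferral: $3527.68 × 0.04 = $141.11
Retirement plan contribution: $3527.68 × 0.03 = $105.83
Pre-tax total = $141.11 + $105.83 = $246.94
Taxable wages = $3527.68 − $246.94 = $3280.74
City income tax: $3280.74 × 0.019 = $62.33
Federal income tax: $3280.74 × 0.235 = $770.97
Paid family leave insurance: $3527.68 × 0.0062 = $21.87
Medicare: $3527.68 × 0.02 = $70.55
Employee stock purchase plan: $11.05
AD&D insurance premium: $37.26
Total deductions = $141.11 + $105.83 + $62.33 + $770.97 + $21.87 + $70.55 + $11.05 + $37.26 = $1220.97
Net pay = $3527.68 − $1220.97 = $2306.71

$2306.71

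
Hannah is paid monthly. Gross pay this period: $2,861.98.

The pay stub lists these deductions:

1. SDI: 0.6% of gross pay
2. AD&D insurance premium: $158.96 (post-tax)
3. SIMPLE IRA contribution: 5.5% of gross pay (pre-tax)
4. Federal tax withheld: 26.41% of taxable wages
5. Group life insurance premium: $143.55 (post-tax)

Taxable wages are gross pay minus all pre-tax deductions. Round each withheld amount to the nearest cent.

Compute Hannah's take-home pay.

SIMPLE IRA contribution: $2,861.98 × 0.055 = $157.41
Taxable wages = $2,861.98 − $157.41 = $2,704.57
Federal tax withheld: $2,704.57 × 0.2641 = $714.28
SDI: $2,861.98 × 0.006 = $17.17
Group life insurance premium: $143.55
AD&D insurance premium: $158.96
Total deductions = $157.41 + $714.28 + $17.17 + $143.55 + $158.96 = $1,191.37
Net pay = $2,861.98 − $1,191.37 = $1,670.61

$1,670.61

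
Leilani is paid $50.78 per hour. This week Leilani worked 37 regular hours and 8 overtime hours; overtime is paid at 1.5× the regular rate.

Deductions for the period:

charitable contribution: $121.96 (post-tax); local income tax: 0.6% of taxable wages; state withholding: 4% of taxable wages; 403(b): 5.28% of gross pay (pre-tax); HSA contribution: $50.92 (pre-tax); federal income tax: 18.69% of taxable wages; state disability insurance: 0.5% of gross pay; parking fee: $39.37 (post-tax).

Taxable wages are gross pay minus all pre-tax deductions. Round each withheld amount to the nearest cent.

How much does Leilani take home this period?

$1,595.09

Regular pay: 37 × $50.78 = $1,878.86
Overtime pay: 8 × $50.78 × 1.5 = $609.36
Gross pay = $1,878.86 + $609.36 = $2,488.22
403(b): $2,488.22 × 0.0528 = $131.38
HSA contribution: $50.92
Pre-tax total = $131.38 + $50.92 = $182.30
Taxable wages = $2,488.22 − $182.30 = $2,305.92
State withholding: $2,305.92 × 0.04 = $92.24
Federal income tax: $2,305.92 × 0.1869 = $430.98
Local income tax: $2,305.92 × 0.006 = $13.84
State disability insurance: $2,488.22 × 0.005 = $12.44
Charitable contribution: $121.96
Parking fee: $39.37
Total deductions = $131.38 + $50.92 + $92.24 + $430.98 + $13.84 + $12.44 + $121.96 + $39.37 = $893.13
Net pay = $2,488.22 − $893.13 = $1,595.09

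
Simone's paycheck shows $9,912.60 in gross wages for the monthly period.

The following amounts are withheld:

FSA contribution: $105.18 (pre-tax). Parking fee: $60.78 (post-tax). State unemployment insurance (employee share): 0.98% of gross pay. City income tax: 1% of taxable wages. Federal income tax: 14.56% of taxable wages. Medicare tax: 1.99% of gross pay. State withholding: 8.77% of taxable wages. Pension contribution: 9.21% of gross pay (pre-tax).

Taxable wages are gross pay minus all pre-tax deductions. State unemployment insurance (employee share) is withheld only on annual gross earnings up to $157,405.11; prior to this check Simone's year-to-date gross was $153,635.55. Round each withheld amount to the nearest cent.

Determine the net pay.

Pension contribution: $9,912.60 × 0.0921 = $912.95
FSA contribution: $105.18
Pre-tax total = $912.95 + $105.18 = $1,018.13
Taxable wages = $9,912.60 − $1,018.13 = $8,894.47
City income tax: $8,894.47 × 0.01 = $88.94
Federal income tax: $8,894.47 × 0.1456 = $1,295.03
State withholding: $8,894.47 × 0.0877 = $780.05
Medicare tax: $9,912.60 × 0.0199 = $197.26
State unemployment insurance (employee share): only $157,405.11 − $153,635.55 = $3,769.56 of this check is subject → $3,769.56 × 0.0098 = $36.94
Parking fee: $60.78
Total deductions = $912.95 + $105.18 + $88.94 + $1,295.03 + $780.05 + $197.26 + $36.94 + $60.78 = $3,477.13
Net pay = $9,912.60 − $3,477.13 = $6,435.47

$6,435.47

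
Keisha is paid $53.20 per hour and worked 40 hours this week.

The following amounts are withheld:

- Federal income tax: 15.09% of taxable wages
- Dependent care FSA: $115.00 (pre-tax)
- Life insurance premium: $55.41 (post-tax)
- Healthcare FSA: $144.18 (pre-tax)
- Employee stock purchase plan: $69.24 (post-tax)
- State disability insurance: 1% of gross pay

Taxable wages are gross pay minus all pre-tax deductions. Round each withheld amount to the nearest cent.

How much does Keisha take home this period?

$1440.89

Gross pay: 40 × $53.20 = $2128.00
Dependent care FSA: $115.00
Healthcare FSA: $144.18
Pre-tax total = $115.00 + $144.18 = $259.18
Taxable wages = $2128.00 − $259.18 = $1868.82
Federal income tax: $1868.82 × 0.1509 = $282.00
State disability insurance: $2128.00 × 0.01 = $21.28
Employee stock purchase plan: $69.24
Life insurance premium: $55.41
Total deductions = $115.00 + $144.18 + $282.00 + $21.28 + $69.24 + $55.41 = $687.11
Net pay = $2128.00 − $687.11 = $1440.89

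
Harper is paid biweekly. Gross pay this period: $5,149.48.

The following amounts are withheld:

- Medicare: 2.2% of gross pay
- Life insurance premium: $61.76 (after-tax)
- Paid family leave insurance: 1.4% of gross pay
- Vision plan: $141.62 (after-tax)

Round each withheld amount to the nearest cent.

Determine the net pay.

$4,760.72

Paid family leave insurance: $5,149.48 × 0.014 = $72.09
Medicare: $5,149.48 × 0.022 = $113.29
Vision plan: $141.62
Life insurance premium: $61.76
Total deductions = $72.09 + $113.29 + $141.62 + $61.76 = $388.76
Net pay = $5,149.48 − $388.76 = $4,760.72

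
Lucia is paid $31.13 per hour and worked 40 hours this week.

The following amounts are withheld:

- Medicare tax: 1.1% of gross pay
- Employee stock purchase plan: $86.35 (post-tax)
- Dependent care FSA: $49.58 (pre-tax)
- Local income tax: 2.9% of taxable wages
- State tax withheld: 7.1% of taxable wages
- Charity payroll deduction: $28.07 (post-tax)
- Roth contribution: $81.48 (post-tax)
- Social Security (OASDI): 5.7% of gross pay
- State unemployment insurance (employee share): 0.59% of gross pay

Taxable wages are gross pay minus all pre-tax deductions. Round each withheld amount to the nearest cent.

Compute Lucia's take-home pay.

Gross pay: 40 × $31.13 = $1,245.20
Dependent care FSA: $49.58
Taxable wages = $1,245.20 − $49.58 = $1,195.62
Local income tax: $1,195.62 × 0.029 = $34.67
State tax withheld: $1,195.62 × 0.071 = $84.89
Medicare tax: $1,245.20 × 0.011 = $13.70
State unemployment insurance (employee share): $1,245.20 × 0.0059 = $7.35
Social Security (OASDI): $1,245.20 × 0.057 = $70.98
Employee stock purchase plan: $86.35
Roth contribution: $81.48
Charity payroll deduction: $28.07
Total deductions = $49.58 + $34.67 + $84.89 + $13.70 + $7.35 + $70.98 + $86.35 + $81.48 + $28.07 = $457.07
Net pay = $1,245.20 − $457.07 = $788.13

$788.13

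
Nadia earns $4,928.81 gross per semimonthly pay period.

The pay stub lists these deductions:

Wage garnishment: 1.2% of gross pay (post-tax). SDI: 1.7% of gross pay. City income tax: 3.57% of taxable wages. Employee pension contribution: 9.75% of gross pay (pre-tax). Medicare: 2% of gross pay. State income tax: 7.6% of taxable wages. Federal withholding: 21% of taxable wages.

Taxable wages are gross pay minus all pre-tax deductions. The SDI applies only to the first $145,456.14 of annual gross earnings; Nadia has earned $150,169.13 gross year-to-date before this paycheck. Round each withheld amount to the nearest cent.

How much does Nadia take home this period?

Employee pension contribution: $4,928.81 × 0.0975 = $480.56
Taxable wages = $4,928.81 − $480.56 = $4,448.25
State income tax: $4,448.25 × 0.076 = $338.07
City income tax: $4,448.25 × 0.0357 = $158.80
Federal withholding: $4,448.25 × 0.21 = $934.13
SDI: annual cap $145,456.14 already reached (YTD $150,169.13), so $0.00
Medicare: $4,928.81 × 0.02 = $98.58
Wage garnishment: $4,928.81 × 0.012 = $59.15
Total deductions = $480.56 + $338.07 + $158.80 + $934.13 + $0.00 + $98.58 + $59.15 = $2,069.29
Net pay = $4,928.81 − $2,069.29 = $2,859.52

$2,859.52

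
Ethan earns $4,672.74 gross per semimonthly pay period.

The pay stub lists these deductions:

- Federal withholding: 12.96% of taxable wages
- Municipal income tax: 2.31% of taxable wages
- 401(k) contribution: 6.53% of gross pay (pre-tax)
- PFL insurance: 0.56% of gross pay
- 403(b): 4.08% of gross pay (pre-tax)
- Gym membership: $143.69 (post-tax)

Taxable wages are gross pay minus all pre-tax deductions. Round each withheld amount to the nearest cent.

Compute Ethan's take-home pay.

$3,369.28

401(k) contribution: $4,672.74 × 0.0653 = $305.13
403(b): $4,672.74 × 0.0408 = $190.65
Pre-tax total = $305.13 + $190.65 = $495.78
Taxable wages = $4,672.74 − $495.78 = $4,176.96
Municipal income tax: $4,176.96 × 0.0231 = $96.49
Federal withholding: $4,176.96 × 0.1296 = $541.33
PFL insurance: $4,672.74 × 0.0056 = $26.17
Gym membership: $143.69
Total deductions = $305.13 + $190.65 + $96.49 + $541.33 + $26.17 + $143.69 = $1,303.46
Net pay = $4,672.74 − $1,303.46 = $3,369.28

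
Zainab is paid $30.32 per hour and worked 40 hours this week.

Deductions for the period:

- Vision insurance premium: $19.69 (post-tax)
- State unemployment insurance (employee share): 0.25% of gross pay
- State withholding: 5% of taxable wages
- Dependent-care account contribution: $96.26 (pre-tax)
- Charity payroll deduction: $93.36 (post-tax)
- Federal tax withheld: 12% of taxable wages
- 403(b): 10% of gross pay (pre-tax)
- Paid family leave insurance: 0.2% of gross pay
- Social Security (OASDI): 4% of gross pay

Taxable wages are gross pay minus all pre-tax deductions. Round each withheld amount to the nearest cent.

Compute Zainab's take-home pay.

Gross pay: 40 × $30.32 = $1,212.80
403(b): $1,212.80 × 0.1 = $121.28
Dependent-care account contribution: $96.26
Pre-tax total = $121.28 + $96.26 = $217.54
Taxable wages = $1,212.80 − $217.54 = $995.26
State withholding: $995.26 × 0.05 = $49.76
Federal tax withheld: $995.26 × 0.12 = $119.43
Social Security (OASDI): $1,212.80 × 0.04 = $48.51
State unemployment insurance (employee share): $1,212.80 × 0.0025 = $3.03
Paid family leave insurance: $1,212.80 × 0.002 = $2.43
Charity payroll deduction: $93.36
Vision insurance premium: $19.69
Total deductions = $121.28 + $96.26 + $49.76 + $119.43 + $48.51 + $3.03 + $2.43 + $93.36 + $19.69 = $553.75
Net pay = $1,212.80 − $553.75 = $659.05

$659.05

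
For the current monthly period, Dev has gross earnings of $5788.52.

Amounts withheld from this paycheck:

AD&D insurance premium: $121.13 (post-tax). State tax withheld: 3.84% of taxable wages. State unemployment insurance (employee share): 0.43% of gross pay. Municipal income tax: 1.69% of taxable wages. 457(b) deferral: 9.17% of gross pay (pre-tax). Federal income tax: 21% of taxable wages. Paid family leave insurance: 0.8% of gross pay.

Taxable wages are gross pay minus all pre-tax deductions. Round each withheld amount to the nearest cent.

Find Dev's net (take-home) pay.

$3670.50

457(b) deferral: $5788.52 × 0.0917 = $530.81
Taxable wages = $5788.52 − $530.81 = $5257.71
State tax withheld: $5257.71 × 0.0384 = $201.90
Municipal income tax: $5257.71 × 0.0169 = $88.86
Federal income tax: $5257.71 × 0.21 = $1104.12
State unemployment insurance (employee share): $5788.52 × 0.0043 = $24.89
Paid family leave insurance: $5788.52 × 0.008 = $46.31
AD&D insurance premium: $121.13
Total deductions = $530.81 + $201.90 + $88.86 + $1104.12 + $24.89 + $46.31 + $121.13 = $2118.02
Net pay = $5788.52 − $2118.02 = $3670.50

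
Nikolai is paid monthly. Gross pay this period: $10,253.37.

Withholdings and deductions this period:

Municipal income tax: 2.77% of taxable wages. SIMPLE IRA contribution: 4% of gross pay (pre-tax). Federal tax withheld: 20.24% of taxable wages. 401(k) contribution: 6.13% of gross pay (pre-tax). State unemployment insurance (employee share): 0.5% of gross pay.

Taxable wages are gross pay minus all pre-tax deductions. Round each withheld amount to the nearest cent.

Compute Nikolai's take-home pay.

401(k) contribution: $10,253.37 × 0.0613 = $628.53
SIMPLE IRA contribution: $10,253.37 × 0.04 = $410.13
Pre-tax total = $628.53 + $410.13 = $1,038.66
Taxable wages = $10,253.37 − $1,038.66 = $9,214.71
Federal tax withheld: $9,214.71 × 0.2024 = $1,865.06
Municipal income tax: $9,214.71 × 0.0277 = $255.25
State unemployment insurance (employee share): $10,253.37 × 0.005 = $51.27
Total deductions = $628.53 + $410.13 + $1,865.06 + $255.25 + $51.27 = $3,210.24
Net pay = $10,253.37 − $3,210.24 = $7,043.13

$7,043.13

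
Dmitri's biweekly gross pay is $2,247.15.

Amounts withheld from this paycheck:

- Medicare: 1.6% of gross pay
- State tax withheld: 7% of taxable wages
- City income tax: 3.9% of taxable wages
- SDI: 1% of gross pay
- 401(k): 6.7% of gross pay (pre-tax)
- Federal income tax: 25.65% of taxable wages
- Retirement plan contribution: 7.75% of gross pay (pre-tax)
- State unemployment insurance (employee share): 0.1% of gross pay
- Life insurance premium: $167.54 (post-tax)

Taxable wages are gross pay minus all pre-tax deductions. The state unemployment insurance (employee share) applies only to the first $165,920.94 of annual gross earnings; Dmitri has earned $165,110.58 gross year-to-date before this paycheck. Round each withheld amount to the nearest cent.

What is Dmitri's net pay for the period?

$993.01

Retirement plan contribution: $2,247.15 × 0.0775 = $174.15
401(k): $2,247.15 × 0.067 = $150.56
Pre-tax total = $174.15 + $150.56 = $324.71
Taxable wages = $2,247.15 − $324.71 = $1,922.44
Federal income tax: $1,922.44 × 0.2565 = $493.11
State tax withheld: $1,922.44 × 0.07 = $134.57
City income tax: $1,922.44 × 0.039 = $74.98
Medicare: $2,247.15 × 0.016 = $35.95
State unemployment insurance (employee share): only $165,920.94 − $165,110.58 = $810.36 of this check is subject → $810.36 × 0.001 = $0.81
SDI: $2,247.15 × 0.01 = $22.47
Life insurance premium: $167.54
Total deductions = $174.15 + $150.56 + $493.11 + $134.57 + $74.98 + $35.95 + $0.81 + $22.47 + $167.54 = $1,254.14
Net pay = $2,247.15 − $1,254.14 = $993.01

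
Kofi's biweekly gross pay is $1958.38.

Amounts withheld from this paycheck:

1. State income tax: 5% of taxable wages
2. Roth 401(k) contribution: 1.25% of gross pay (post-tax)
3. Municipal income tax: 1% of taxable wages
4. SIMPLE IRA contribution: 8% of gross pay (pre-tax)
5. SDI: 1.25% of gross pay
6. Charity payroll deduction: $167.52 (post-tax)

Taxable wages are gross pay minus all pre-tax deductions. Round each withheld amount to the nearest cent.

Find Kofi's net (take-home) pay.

SIMPLE IRA contribution: $1958.38 × 0.08 = $156.67
Taxable wages = $1958.38 − $156.67 = $1801.71
Municipal income tax: $1801.71 × 0.01 = $18.02
State income tax: $1801.71 × 0.05 = $90.09
SDI: $1958.38 × 0.0125 = $24.48
Charity payroll deduction: $167.52
Roth 401(k) contribution: $1958.38 × 0.0125 = $24.48
Total deductions = $156.67 + $18.02 + $90.09 + $24.48 + $167.52 + $24.48 = $481.26
Net pay = $1958.38 − $481.26 = $1477.12

$1477.12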